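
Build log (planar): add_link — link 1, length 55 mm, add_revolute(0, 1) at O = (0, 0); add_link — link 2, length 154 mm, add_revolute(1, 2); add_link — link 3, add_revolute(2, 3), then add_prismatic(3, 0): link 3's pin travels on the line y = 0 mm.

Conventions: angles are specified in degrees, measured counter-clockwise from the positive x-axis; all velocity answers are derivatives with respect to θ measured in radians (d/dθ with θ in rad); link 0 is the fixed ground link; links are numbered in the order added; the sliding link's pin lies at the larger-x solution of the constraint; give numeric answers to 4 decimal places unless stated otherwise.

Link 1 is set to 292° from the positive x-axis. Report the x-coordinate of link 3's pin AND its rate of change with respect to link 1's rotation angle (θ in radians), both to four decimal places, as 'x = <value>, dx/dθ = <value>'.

geometry: r = 55 mm, L = 154 mm, e = 0 mm
crank pin P = (r cos θ, r sin θ) = (20.603363, -50.995112)
h = r sin θ − e = -50.995112 − 0 = -50.995112
x = r cos θ + √(L² − h²) = 20.603363 + 145.311729 = 165.915092
dx/dθ = −r sin θ − h·r cos θ/√(L² − h²) (θ in radians; h = -50.995112) = 58.225573

x = 165.9151, dx/dθ = 58.2256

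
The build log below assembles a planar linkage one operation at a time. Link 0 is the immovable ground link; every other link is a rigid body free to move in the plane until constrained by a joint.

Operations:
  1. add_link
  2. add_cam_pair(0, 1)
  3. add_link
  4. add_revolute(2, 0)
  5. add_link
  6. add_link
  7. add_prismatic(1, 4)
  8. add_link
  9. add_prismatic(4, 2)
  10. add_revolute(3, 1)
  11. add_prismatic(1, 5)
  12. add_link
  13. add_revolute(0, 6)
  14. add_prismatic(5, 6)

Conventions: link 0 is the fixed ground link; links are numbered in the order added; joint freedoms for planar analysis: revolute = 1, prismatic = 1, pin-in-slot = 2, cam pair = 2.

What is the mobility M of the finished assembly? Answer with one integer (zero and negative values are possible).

(L,J1,J2)=(1,0,0); link0 fixed
link1: (2,0,0)
C 0-1 [J2]: (2,0,1)
link2: (3,0,1)
R 2-0 [J1]: (3,1,1)
link3: (4,1,1)
link4: (5,1,1)
P 1-4 [J1]: (5,2,1)
link5: (6,2,1)
P 4-2 [J1]: (6,3,1)
R 3-1 [J1]: (6,4,1)
P 1-5 [J1]: (6,5,1)
link6: (7,5,1)
R 0-6 [J1]: (7,6,1)
P 5-6 [J1]: (7,7,1)
Grübler: 3·6 − 2·7 − 1 = 3

M = 3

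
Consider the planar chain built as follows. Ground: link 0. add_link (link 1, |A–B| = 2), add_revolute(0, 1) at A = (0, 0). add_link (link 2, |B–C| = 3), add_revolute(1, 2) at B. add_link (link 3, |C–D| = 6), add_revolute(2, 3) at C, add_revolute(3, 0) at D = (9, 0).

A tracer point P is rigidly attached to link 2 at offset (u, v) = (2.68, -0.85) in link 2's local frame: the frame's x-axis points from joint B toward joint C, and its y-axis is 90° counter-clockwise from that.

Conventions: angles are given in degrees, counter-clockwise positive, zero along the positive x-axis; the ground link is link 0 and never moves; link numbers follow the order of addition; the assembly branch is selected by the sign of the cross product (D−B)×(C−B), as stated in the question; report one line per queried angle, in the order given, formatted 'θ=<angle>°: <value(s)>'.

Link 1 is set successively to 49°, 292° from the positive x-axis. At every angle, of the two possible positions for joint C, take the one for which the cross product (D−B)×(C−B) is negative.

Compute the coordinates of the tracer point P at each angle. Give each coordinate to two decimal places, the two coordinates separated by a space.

A=(0,0), D=(9.00,0)
θ=49°: B = A + 2.00·(cos49°, sin49°) = (1.3121, 1.5094)
θ=49°: |BD| = 7.8347
θ=49°: circle(B,3.00) ∩ circle(D,6.00): a=2.1942, h=2.0458
θ=49°:   candidates: C₊=(3.8594,3.0942) cross=16.028; C₋=(3.0711,-0.9208) cross=-16.028
θ=49°:   branch - wants cross < 0 → take C=(3.0711,-0.9208) (cross=-16.028)
θ=49°: ex = (C−B)/|BC| = (0.5863,-0.8101); ey = (0.8101,0.5863)
θ=49°: P = B + 2.68·ex + -0.85·ey = (2.1949,-1.1600)
θ=292°: B = A + 2.00·(cos292°, sin292°) = (0.7492, -1.8544)
θ=292°: |BD| = 8.4566
θ=292°: circle(B,3.00) ∩ circle(D,6.00): a=2.6319, h=1.4398
θ=292°:   candidates: C₊=(3.0014,0.1275) cross=12.176; C₋=(3.6328,-2.6820) cross=-12.176
θ=292°:   branch - wants cross < 0 → take C=(3.6328,-2.6820) (cross=-12.176)
θ=292°: ex = (C−B)/|BC| = (0.9612,-0.2759); ey = (0.2759,0.9612)
θ=292°: P = B + 2.68·ex + -0.85·ey = (3.0907,-3.4107)

θ=49°: 2.19 -1.16
θ=292°: 3.09 -3.41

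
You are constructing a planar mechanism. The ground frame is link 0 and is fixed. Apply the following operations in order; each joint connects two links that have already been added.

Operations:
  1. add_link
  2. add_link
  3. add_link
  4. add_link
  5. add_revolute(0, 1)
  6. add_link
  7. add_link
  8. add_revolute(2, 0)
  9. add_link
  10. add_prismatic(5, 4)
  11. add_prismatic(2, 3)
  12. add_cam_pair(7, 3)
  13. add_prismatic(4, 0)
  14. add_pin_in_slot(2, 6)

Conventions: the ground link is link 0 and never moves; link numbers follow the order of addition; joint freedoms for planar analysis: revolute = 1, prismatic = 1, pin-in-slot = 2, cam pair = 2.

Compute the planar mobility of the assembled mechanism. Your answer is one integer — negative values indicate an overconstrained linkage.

L=1 J1=0 J2=0
add link → L=2 J1=0 J2=0
add link → L=3 J1=0 J2=0
add link → L=4 J1=0 J2=0
add link → L=5 J1=0 J2=0
R@0,1 dof=1 J1 → L=5 J1=1 J2=0
add link → L=6 J1=1 J2=0
add link → L=7 J1=1 J2=0
R@2,0 dof=1 J1 → L=7 J1=2 J2=0
add link → L=8 J1=2 J2=0
P@5,4 dof=1 J1 → L=8 J1=3 J2=0
P@2,3 dof=1 J1 → L=8 J1=4 J2=0
C@7,3 dof=2 J2 → L=8 J1=4 J2=1
P@4,0 dof=1 J1 → L=8 J1=5 J2=1
PS@2,6 dof=2 J2 → L=8 J1=5 J2=2
M=3(L−1)−2J1−J2=3·7−2·5−2=9

M = 9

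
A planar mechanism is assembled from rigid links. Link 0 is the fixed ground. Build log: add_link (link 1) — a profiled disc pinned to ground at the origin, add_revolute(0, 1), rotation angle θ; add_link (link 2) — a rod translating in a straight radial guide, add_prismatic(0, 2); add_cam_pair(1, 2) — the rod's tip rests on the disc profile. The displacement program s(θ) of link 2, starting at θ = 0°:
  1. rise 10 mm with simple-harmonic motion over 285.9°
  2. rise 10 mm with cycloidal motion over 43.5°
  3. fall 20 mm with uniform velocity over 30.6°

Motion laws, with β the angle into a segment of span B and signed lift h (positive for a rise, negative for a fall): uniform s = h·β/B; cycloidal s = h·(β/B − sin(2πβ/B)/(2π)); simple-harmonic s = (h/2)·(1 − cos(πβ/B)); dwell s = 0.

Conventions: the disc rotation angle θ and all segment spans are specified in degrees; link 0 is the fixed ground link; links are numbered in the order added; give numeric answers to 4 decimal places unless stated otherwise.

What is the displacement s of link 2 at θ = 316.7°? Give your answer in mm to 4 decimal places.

seg 1 [0°–285.9°] simple-harmonic, h=10: full span → s += 10 → s = 10.0000
seg 2 [285.9°–329.4°] cycloidal, h=10: θ=316.7° here. β=30.8, B=43.5. 10·(0.7080 − sin(2π·0.7080)/(2π)) = 8.6170 → s = 18.6170

18.6170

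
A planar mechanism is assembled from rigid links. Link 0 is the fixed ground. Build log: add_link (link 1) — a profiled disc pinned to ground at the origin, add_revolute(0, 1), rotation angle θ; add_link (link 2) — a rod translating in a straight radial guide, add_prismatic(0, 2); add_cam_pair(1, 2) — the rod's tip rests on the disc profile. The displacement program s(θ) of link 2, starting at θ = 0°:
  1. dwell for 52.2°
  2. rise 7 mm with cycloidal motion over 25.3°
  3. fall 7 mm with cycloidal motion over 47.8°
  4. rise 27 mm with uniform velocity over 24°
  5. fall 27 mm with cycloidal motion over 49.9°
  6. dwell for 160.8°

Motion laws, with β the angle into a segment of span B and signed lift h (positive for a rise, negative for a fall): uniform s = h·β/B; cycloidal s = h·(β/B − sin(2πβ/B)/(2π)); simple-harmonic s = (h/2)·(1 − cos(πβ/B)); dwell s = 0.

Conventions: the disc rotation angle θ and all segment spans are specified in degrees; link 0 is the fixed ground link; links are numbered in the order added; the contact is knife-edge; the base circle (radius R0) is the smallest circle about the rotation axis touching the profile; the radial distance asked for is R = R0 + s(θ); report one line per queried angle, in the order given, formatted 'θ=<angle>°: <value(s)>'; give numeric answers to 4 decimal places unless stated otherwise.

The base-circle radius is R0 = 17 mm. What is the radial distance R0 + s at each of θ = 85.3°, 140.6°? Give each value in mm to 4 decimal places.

seg 1 [0°–52.2°] dwell: s stays 0.0000
seg 2 [52.2°–77.5°] cycloidal, h=7: full span → s += 7 → s = 7.0000
seg 3 [77.5°–125.3°] cycloidal, h=-7: θ=85.3° here. β=7.8, B=47.8. -7·(0.1632 − sin(2π·0.1632)/(2π)) = -0.1899 → s = 6.8101
seg 3 [77.5°–125.3°] cycloidal, h=-7: full span → s += -7 → s = 0.0000
seg 4 [125.3°–149.3°] uniform, h=27: θ=140.6° here. β=15.3, B=24. 27·15.3/24 = 17.2125 → s = 17.2125
θ=85.3°: R = R0 + s = 17 + 6.8101 = 23.8101
θ=140.6°: R = R0 + s = 17 + 17.2125 = 34.2125

θ=85.3°: 23.8101
θ=140.6°: 34.2125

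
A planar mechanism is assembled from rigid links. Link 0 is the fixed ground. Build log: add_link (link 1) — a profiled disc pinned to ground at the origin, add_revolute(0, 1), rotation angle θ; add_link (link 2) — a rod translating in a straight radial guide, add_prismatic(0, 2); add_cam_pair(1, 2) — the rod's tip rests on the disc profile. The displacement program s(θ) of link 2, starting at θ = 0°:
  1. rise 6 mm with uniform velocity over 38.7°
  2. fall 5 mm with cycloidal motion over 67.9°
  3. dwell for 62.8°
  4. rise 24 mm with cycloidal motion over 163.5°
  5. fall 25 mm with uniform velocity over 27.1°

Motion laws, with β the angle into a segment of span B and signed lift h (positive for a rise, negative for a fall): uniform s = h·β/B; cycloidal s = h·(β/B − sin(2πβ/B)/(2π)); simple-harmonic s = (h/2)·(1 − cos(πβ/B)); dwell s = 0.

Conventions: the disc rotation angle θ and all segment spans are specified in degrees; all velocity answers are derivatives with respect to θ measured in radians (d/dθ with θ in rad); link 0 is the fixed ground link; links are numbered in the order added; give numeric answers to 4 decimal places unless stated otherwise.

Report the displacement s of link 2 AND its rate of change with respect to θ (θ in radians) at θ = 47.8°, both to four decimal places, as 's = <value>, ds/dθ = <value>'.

seg 1 [0°–38.7°] uniform, h=6: full span → s += 6 → s = 6.0000
seg 2 [38.7°–106.6°] cycloidal, h=-5: θ=47.8° here. β=9.1, B=67.9. -5·(0.1340 − sin(2π·0.1340)/(2π)) = -0.0764 → s = 5.9236
velocity in seg [38.7°–106.6°] (cycloidal), θ in radians: β = 9.1° = 0.1588 rad, B = 67.9° = 1.1851 rad; ds/dθ = (h/B)(1 − cos(2πβ/B)) = ((-5)/1.1851)(1 − cos(2π·0.1340)) = -1.409547 mm/rad

s = 5.9236, ds/dθ = -1.4095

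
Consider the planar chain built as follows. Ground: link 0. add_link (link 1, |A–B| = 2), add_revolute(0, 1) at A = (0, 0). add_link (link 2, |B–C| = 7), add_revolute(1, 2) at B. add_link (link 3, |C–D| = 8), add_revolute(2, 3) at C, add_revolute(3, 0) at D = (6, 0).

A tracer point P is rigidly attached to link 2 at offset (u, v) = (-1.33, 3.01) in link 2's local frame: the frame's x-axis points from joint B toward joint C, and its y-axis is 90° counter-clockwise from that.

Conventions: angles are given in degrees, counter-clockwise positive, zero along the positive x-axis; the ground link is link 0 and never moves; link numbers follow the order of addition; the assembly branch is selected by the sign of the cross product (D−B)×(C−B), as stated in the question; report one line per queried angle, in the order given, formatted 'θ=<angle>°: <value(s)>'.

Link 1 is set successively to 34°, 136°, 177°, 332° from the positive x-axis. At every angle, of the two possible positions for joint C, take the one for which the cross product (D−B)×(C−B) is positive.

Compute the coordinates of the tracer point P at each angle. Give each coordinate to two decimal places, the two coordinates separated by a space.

A=(0,0), D=(6.00,0)
θ=34°: B = A + 2.00·(cos34°, sin34°) = (1.6581, 1.1184)
θ=34°: |BD| = 4.4836
θ=34°: circle(B,7.00) ∩ circle(D,8.00): a=0.5691, h=6.9768
θ=34°:   candidates: C₊=(3.9494,7.7327) cross=31.282; C₋=(0.4689,-5.7799) cross=-31.282
θ=34°:   branch + wants cross > 0 → take C=(3.9494,7.7327) (cross=31.282)
θ=34°: ex = (C−B)/|BC| = (0.3273,0.9449); ey = (-0.9449,0.3273)
θ=34°: P = B + -1.33·ex + 3.01·ey = (-1.6215,0.8469)
θ=136°: B = A + 2.00·(cos136°, sin136°) = (-1.4387, 1.3893)
θ=136°: |BD| = 7.5673
θ=136°: circle(B,7.00) ∩ circle(D,8.00): a=2.7925, h=6.4189
θ=136°:   candidates: C₊=(2.4849,7.1864) cross=48.573; C₋=(0.1279,-5.4331) cross=-48.573
θ=136°:   branch + wants cross > 0 → take C=(2.4849,7.1864) (cross=48.573)
θ=136°: ex = (C−B)/|BC| = (0.5605,0.8281); ey = (-0.8281,0.5605)
θ=136°: P = B + -1.33·ex + 3.01·ey = (-4.6769,1.9750)
θ=177°: B = A + 2.00·(cos177°, sin177°) = (-1.9973, 0.1047)
θ=177°: |BD| = 7.9979
θ=177°: circle(B,7.00) ∩ circle(D,8.00): a=3.0612, h=6.2951
θ=177°:   candidates: C₊=(1.1461,6.3592) cross=50.348; C₋=(0.9813,-6.2300) cross=-50.348
θ=177°:   branch + wants cross > 0 → take C=(1.1461,6.3592) (cross=50.348)
θ=177°: ex = (C−B)/|BC| = (0.4491,0.8935); ey = (-0.8935,0.4491)
θ=177°: P = B + -1.33·ex + 3.01·ey = (-5.2840,0.2680)
θ=332°: B = A + 2.00·(cos332°, sin332°) = (1.7659, -0.9389)
θ=332°: |BD| = 4.3370
θ=332°: circle(B,7.00) ∩ circle(D,8.00): a=0.4392, h=6.9862
θ=332°:   candidates: C₊=(0.6821,5.9767) cross=30.299; C₋=(3.7071,-7.6644) cross=-30.299
θ=332°:   branch + wants cross > 0 → take C=(0.6821,5.9767) (cross=30.299)
θ=332°: ex = (C−B)/|BC| = (-0.1548,0.9879); ey = (-0.9879,-0.1548)
θ=332°: P = B + -1.33·ex + 3.01·ey = (-1.0019,-2.7189)

θ=34°: -1.62 0.85
θ=136°: -4.68 1.98
θ=177°: -5.28 0.27
θ=332°: -1.00 -2.72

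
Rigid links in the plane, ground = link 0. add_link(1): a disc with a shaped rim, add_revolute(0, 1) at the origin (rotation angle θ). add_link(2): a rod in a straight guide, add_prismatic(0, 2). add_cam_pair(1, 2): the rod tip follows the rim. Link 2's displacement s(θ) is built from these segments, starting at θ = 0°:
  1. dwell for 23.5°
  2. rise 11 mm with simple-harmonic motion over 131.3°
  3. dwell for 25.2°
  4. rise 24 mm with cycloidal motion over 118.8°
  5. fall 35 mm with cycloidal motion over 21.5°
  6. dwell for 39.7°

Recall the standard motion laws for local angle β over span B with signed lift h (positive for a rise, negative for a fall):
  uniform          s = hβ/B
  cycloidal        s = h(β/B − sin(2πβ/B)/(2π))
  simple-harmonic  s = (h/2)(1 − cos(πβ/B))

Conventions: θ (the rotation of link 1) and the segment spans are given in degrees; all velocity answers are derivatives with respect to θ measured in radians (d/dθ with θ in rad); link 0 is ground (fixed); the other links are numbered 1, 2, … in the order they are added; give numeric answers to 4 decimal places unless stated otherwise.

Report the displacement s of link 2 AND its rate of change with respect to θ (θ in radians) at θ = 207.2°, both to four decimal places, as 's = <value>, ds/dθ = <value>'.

segment 1 (0° to 23.5°, dwell): s unchanged at 0.0000
segment 2 (23.5° to 154.8°, simple-harmonic, h = 11) is passed completely: s = 0.0000 + (11) = 11.0000
segment 3 (154.8° to 180°, dwell): s unchanged at 11.0000
θ = 207.2° falls in segment 4 (180° to 298.8°, cycloidal, h = 24): β = 207.2 − 180 = 27.2°, B = 118.8°; Δs = 24·(0.2290 − sin(2π·0.2290)/(2π)) = 1.7086; s = 11.0000 + 1.7086 = 12.7086
velocity in seg [180°–298.8°] (cycloidal), θ in radians: β = 27.2° = 0.4747 rad, B = 118.8° = 2.0735 rad; ds/dθ = (h/B)(1 − cos(2πβ/B)) = (24/2.0735)(1 − cos(2π·0.2290)) = 10.048904 mm/rad

s = 12.7086, ds/dθ = 10.0489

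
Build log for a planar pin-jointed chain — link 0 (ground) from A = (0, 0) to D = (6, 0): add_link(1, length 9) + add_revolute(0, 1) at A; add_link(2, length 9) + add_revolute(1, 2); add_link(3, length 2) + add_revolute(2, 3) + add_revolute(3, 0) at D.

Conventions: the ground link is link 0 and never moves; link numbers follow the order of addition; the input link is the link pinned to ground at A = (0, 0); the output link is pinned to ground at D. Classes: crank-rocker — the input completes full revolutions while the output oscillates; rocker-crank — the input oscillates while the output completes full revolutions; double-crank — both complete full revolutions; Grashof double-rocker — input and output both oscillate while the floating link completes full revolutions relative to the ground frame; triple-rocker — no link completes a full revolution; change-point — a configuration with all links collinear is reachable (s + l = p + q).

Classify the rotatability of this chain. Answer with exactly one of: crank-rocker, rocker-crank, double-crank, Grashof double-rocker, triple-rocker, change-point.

lengths: ground=6, input=9, coupler=9, output=2
sorted: s=2 (shortest), l=9 (longest), p+q=15
s + l = 11 vs p + q = 15
s + l < p + q (Grashof) with shortest = output link → rocker-crank

rocker-crank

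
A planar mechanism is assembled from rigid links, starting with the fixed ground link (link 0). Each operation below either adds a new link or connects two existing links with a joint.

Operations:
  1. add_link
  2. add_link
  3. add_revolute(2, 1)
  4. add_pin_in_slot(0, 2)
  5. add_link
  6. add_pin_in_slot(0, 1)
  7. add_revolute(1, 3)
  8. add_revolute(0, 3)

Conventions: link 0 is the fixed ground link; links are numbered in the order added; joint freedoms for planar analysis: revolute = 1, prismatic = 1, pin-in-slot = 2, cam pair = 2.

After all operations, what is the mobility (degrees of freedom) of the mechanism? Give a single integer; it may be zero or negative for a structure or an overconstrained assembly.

(L,J1,J2)=(1,0,0); link0 fixed
link1: (2,0,0)
link2: (3,0,0)
R 2-1 [J1]: (3,1,0)
PS 0-2 [J2]: (3,1,1)
link3: (4,1,1)
PS 0-1 [J2]: (4,1,2)
R 1-3 [J1]: (4,2,2)
R 0-3 [J1]: (4,3,2)
Grübler: 3·3 − 2·3 − 2 = 1

M = 1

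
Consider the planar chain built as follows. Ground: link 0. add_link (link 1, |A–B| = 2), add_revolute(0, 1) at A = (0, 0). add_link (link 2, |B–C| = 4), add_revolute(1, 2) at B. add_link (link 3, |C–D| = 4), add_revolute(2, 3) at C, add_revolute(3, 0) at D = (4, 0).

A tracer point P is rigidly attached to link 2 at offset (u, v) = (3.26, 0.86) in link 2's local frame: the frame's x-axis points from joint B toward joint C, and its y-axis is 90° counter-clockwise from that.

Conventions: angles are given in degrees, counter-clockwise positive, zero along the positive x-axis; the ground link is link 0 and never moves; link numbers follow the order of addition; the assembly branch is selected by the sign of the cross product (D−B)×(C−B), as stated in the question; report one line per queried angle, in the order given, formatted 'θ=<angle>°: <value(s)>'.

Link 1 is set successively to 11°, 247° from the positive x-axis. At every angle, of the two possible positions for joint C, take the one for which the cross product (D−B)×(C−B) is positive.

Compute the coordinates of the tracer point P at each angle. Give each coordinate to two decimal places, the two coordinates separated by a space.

A=(0,0), D=(4.00,0)
θ=11°: B = A + 2.00·(cos11°, sin11°) = (1.9633, 0.3816)
θ=11°: |BD| = 2.0722
θ=11°: circle(B,4.00) ∩ circle(D,4.00): a=1.0361, h=3.8635
θ=11°:   candidates: C₊=(3.6931,3.9882) cross=8.006; C₋=(2.2701,-3.6066) cross=-8.006
θ=11°:   branch + wants cross > 0 → take C=(3.6931,3.9882) (cross=8.006)
θ=11°: ex = (C−B)/|BC| = (0.4325,0.9016); ey = (-0.9016,0.4325)
θ=11°: P = B + 3.26·ex + 0.86·ey = (2.5977,3.6929)
θ=247°: B = A + 2.00·(cos247°, sin247°) = (-0.7815, -1.8410)
θ=247°: |BD| = 5.1236
θ=247°: circle(B,4.00) ∩ circle(D,4.00): a=2.5618, h=3.0720
θ=247°:   candidates: C₊=(0.5055,1.9463) cross=15.740; C₋=(2.7131,-3.7873) cross=-15.740
θ=247°:   branch + wants cross > 0 → take C=(0.5055,1.9463) (cross=15.740)
θ=247°: ex = (C−B)/|BC| = (0.3217,0.9468); ey = (-0.9468,0.3217)
θ=247°: P = B + 3.26·ex + 0.86·ey = (-0.5469,1.5223)

θ=11°: 2.60 3.69
θ=247°: -0.55 1.52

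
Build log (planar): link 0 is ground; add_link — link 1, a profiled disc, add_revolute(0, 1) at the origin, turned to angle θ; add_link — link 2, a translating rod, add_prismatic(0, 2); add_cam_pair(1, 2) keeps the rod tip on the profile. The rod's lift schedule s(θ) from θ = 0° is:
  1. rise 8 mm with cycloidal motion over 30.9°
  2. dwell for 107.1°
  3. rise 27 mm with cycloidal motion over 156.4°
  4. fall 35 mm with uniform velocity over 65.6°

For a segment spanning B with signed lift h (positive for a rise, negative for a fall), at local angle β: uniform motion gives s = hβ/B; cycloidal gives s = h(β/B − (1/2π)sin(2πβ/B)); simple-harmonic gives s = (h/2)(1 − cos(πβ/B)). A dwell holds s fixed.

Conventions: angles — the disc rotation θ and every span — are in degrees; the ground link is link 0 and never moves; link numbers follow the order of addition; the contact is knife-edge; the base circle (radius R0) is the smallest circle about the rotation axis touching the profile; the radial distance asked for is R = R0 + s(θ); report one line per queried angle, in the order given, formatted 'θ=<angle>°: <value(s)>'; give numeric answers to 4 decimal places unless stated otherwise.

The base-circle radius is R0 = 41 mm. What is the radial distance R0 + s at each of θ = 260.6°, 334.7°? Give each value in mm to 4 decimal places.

seg 1 [0°–30.9°] cycloidal, h=8: full span → s += 8 → s = 8.0000
seg 2 [30.9°–138°] dwell: s stays 8.0000
seg 3 [138°–294.4°] cycloidal, h=27: θ=260.6° here. β=122.6, B=156.4. 27·(0.7839 − sin(2π·0.7839)/(2π)) = 25.3651 → s = 33.3651
seg 3 [138°–294.4°] cycloidal, h=27: full span → s += 27 → s = 35.0000
seg 4 [294.4°–360°] uniform, h=-35: θ=334.7° here. β=40.3, B=65.6. -35·40.3/65.6 = -21.5015 → s = 13.4985
θ=260.6°: R = R0 + s = 41 + 33.3651 = 74.3651
θ=334.7°: R = R0 + s = 41 + 13.4985 = 54.4985

θ=260.6°: 74.3651
θ=334.7°: 54.4985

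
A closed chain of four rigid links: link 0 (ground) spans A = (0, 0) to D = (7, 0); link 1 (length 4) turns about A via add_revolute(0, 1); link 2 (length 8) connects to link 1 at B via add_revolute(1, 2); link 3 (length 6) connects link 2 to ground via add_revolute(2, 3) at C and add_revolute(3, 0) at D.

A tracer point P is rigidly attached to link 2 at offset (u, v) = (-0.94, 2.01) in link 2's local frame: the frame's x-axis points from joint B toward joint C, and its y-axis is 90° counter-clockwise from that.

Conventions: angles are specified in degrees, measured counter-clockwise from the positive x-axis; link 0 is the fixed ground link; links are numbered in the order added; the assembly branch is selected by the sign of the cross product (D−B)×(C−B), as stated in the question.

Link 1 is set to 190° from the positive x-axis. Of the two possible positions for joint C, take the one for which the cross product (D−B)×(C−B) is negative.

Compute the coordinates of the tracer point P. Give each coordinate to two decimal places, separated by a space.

A=(0,0), D=(7.00,0)
B = A + 4.00·(cos190°, sin190°) = (-3.9392, -0.6946)
|BD| = 10.9613
circle(B,8.00) ∩ circle(D,6.00): a=6.7579, h=4.2815
  candidates: C₊=(2.5337,4.0066) cross=46.931; C₋=(3.0764,-4.5393) cross=-46.931
  branch - wants cross < 0 → take C=(3.0764,-4.5393) (cross=-46.931)
ex = (C−B)/|BC| = (0.8769,-0.4806); ey = (0.4806,0.8769)
P = B + -0.94·ex + 2.01·ey = (-3.7976,1.5198)

-3.80 1.52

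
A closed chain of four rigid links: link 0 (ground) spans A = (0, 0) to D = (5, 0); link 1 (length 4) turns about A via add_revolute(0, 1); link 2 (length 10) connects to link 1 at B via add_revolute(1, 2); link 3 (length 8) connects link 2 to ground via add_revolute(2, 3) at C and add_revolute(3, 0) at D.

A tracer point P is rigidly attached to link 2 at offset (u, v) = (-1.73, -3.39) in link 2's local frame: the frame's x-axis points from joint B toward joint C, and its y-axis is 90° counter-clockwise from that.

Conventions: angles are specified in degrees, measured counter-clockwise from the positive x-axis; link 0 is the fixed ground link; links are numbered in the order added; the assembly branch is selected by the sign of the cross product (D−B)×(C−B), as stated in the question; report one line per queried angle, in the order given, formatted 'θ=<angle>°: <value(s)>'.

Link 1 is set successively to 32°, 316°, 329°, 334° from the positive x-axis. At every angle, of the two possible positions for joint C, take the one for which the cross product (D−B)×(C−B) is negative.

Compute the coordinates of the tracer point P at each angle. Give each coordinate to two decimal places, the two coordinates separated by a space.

A=(0,0), D=(5.00,0)
θ=32°: B = A + 4.00·(cos32°, sin32°) = (3.3922, 2.1197)
θ=32°: |BD| = 2.6605
θ=32°: circle(B,10.00) ∩ circle(D,8.00): a=8.0960, h=5.8699
θ=32°:   candidates: C₊=(12.9616,-0.7833) cross=15.617; C₋=(3.6081,-7.8780) cross=-15.617
θ=32°:   branch - wants cross < 0 → take C=(3.6081,-7.8780) (cross=-15.617)
θ=32°: ex = (C−B)/|BC| = (0.0216,-0.9998); ey = (0.9998,0.0216)
θ=32°: P = B + -1.73·ex + -3.39·ey = (-0.0344,3.7761)
θ=316°: B = A + 4.00·(cos316°, sin316°) = (2.8774, -2.7786)
θ=316°: |BD| = 3.4966
θ=316°: circle(B,10.00) ∩ circle(D,8.00): a=6.8961, h=7.2418
θ=316°:   candidates: C₊=(1.3089,7.0976) cross=25.322; C₋=(12.8184,-1.6947) cross=-25.322
θ=316°:   branch - wants cross < 0 → take C=(12.8184,-1.6947) (cross=-25.322)
θ=316°: ex = (C−B)/|BC| = (0.9941,0.1084); ey = (-0.1084,0.9941)
θ=316°: P = B + -1.73·ex + -3.39·ey = (1.5250,-6.3362)
θ=329°: B = A + 4.00·(cos329°, sin329°) = (3.4287, -2.0602)
θ=329°: |BD| = 2.5910
θ=329°: circle(B,10.00) ∩ circle(D,8.00): a=8.2426, h=5.6621
θ=329°:   candidates: C₊=(3.9254,7.9275) cross=14.671; C₋=(12.9295,1.0599) cross=-14.671
θ=329°:   branch - wants cross < 0 → take C=(12.9295,1.0599) (cross=-14.671)
θ=329°: ex = (C−B)/|BC| = (0.9501,0.3120); ey = (-0.3120,0.9501)
θ=329°: P = B + -1.73·ex + -3.39·ey = (2.8427,-5.8207)
θ=334°: B = A + 4.00·(cos334°, sin334°) = (3.5952, -1.7535)
θ=334°: |BD| = 2.2468
θ=334°: circle(B,10.00) ∩ circle(D,8.00): a=9.1347, h=4.0690
θ=334°:   candidates: C₊=(6.1310,7.9196) cross=9.142; C₋=(12.4822,2.8313) cross=-9.142
θ=334°:   branch - wants cross < 0 → take C=(12.4822,2.8313) (cross=-9.142)
θ=334°: ex = (C−B)/|BC| = (0.8887,0.4585); ey = (-0.4585,0.8887)
θ=334°: P = B + -1.73·ex + -3.39·ey = (3.6120,-5.5594)

θ=32°: -0.03 3.78
θ=316°: 1.53 -6.34
θ=329°: 2.84 -5.82
θ=334°: 3.61 -5.56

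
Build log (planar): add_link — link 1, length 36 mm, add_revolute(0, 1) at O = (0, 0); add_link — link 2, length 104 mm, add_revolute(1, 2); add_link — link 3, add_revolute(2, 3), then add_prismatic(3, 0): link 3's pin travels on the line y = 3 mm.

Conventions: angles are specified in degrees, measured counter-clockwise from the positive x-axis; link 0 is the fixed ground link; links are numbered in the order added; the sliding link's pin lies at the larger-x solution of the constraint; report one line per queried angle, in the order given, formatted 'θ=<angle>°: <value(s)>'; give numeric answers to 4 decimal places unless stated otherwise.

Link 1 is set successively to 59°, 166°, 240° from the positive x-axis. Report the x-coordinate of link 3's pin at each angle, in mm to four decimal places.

geometry: r = 36 mm, L = 104 mm, e = 3 mm
θ=59°: crank pin P = (r cos θ, r sin θ) = (18.541371, 30.858023)
θ=59°: h = r sin θ − e = 30.858023 − 3 = 27.858023
θ=59°: x = r cos θ + √(L² − h²) = 18.541371 + 100.199454 = 118.740825
θ=166°: crank pin P = (r cos θ, r sin θ) = (-34.930646, 8.709188)
θ=166°: h = r sin θ − e = 8.709188 − 3 = 5.709188
θ=166°: x = r cos θ + √(L² − h²) = -34.930646 + 103.843176 = 68.912530
θ=240°: crank pin P = (r cos θ, r sin θ) = (-18.000000, -31.176915)
θ=240°: h = r sin θ − e = -31.176915 − 3 = -34.176915
θ=240°: x = r cos θ + √(L² − h²) = -18.000000 + 98.223920 = 80.223920

θ=59°: 118.7408
θ=166°: 68.9125
θ=240°: 80.2239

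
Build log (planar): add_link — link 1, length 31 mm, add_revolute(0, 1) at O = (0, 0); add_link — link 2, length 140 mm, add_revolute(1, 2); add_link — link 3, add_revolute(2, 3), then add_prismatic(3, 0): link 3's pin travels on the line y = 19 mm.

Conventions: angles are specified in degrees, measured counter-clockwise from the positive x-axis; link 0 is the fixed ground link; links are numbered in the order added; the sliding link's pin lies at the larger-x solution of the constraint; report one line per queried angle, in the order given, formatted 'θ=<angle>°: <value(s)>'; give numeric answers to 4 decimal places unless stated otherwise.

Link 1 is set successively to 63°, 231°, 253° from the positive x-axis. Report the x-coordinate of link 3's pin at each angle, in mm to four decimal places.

geometry: r = 31 mm, L = 140 mm, e = 19 mm
θ=63°: crank pin P = (r cos θ, r sin θ) = (14.073705, 27.621202)
θ=63°: h = r sin θ − e = 27.621202 − 19 = 8.621202
θ=63°: x = r cos θ + √(L² − h²) = 14.073705 + 139.734301 = 153.808006
θ=231°: crank pin P = (r cos θ, r sin θ) = (-19.508932, -24.091525)
θ=231°: h = r sin θ − e = -24.091525 − 19 = -43.091525
θ=231°: x = r cos θ + √(L² − h²) = -19.508932 + 133.203305 = 113.694373
θ=253°: crank pin P = (r cos θ, r sin θ) = (-9.063523, -29.645447)
θ=253°: h = r sin θ − e = -29.645447 − 19 = -48.645447
θ=253°: x = r cos θ + √(L² − h²) = -9.063523 + 131.276885 = 122.213362

θ=63°: 153.8080
θ=231°: 113.6944
θ=253°: 122.2134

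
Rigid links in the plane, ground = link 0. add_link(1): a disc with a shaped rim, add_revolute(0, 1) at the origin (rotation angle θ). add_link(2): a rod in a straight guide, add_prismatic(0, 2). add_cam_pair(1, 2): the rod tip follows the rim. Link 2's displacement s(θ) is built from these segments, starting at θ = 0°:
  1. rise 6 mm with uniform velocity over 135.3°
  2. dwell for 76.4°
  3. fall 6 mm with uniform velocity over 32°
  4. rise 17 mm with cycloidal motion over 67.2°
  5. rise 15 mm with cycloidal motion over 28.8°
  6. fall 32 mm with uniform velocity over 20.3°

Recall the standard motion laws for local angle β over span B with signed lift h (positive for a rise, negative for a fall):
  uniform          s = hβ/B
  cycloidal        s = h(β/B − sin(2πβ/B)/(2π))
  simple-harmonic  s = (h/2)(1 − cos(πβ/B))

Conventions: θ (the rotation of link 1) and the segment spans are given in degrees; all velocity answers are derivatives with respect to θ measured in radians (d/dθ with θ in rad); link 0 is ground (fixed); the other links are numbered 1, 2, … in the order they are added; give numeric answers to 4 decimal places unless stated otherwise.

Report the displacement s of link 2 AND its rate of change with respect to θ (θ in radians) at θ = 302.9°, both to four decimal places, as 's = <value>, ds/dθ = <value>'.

segment 1 (0° to 135.3°, uniform, h = 6) is passed completely: s = 0.0000 + (6) = 6.0000
segment 2 (135.3° to 211.7°, dwell): s unchanged at 6.0000
segment 3 (211.7° to 243.7°, uniform, h = -6) is passed completely: s = 6.0000 + (-6) = 0.0000
θ = 302.9° falls in segment 4 (243.7° to 310.9°, cycloidal, h = 17): β = 302.9 − 243.7 = 59.2°, B = 67.2°; Δs = 17·(0.8810 − sin(2π·0.8810)/(2π)) = 16.8165; s = 0.0000 + 16.8165 = 16.8165
velocity in seg [243.7°–310.9°] (cycloidal), θ in radians: β = 59.2° = 1.0332 rad, B = 67.2° = 1.1729 rad; ds/dθ = (h/B)(1 − cos(2πβ/B)) = (17/1.1729)(1 − cos(2π·0.8810)) = 3.869271 mm/rad

s = 16.8165, ds/dθ = 3.8693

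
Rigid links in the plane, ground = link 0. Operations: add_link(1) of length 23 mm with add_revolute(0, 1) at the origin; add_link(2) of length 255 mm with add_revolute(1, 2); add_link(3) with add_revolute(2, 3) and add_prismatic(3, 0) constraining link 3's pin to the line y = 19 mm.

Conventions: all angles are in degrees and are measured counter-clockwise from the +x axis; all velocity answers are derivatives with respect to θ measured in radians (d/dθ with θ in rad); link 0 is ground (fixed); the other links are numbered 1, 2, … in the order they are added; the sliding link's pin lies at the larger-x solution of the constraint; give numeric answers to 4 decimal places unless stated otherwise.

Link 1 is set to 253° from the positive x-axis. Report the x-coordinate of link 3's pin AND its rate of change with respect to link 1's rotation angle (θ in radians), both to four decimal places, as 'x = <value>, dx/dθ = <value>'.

geometry: r = 23 mm, L = 255 mm, e = 19 mm
crank pin P = (r cos θ, r sin θ) = (-6.724549, -21.995009)
h = r sin θ − e = -21.995009 − 19 = -40.995009
x = r cos θ + √(L² − h²) = -6.724549 + 251.683152 = 244.958603
dx/dθ = −r sin θ − h·r cos θ/√(L² − h²) (θ in radians; h = -40.995009) = 20.899692

x = 244.9586, dx/dθ = 20.8997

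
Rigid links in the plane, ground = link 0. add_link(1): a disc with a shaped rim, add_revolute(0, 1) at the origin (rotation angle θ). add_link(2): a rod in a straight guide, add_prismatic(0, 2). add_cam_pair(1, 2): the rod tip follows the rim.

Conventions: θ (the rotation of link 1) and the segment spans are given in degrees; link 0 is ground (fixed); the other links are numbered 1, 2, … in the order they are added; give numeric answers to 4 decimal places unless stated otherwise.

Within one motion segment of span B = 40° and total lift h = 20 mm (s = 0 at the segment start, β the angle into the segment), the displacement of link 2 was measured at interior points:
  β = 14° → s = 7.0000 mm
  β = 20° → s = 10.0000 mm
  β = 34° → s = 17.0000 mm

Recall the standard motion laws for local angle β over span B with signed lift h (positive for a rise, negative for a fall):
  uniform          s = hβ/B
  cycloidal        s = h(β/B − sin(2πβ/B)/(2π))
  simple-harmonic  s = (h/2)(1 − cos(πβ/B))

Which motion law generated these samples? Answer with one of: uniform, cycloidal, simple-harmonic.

candidates at β/B = r: uniform s = h·r (linear in β); cycloidal s = h·(r − sin(2πr)/(2π)); simple-harmonic s = (h/2)(1 − cos(πr))
β=14°: printed 7.0000 | uniform 7.0000, cycloidal 4.4248, simple-harmonic 5.4601
β=20°: printed 10.0000 | uniform 10.0000, cycloidal 10.0000, simple-harmonic 10.0000
β=34°: printed 17.0000 | uniform 17.0000, cycloidal 19.5752, simple-harmonic 18.9101
only one law matches every sample → uniform

uniform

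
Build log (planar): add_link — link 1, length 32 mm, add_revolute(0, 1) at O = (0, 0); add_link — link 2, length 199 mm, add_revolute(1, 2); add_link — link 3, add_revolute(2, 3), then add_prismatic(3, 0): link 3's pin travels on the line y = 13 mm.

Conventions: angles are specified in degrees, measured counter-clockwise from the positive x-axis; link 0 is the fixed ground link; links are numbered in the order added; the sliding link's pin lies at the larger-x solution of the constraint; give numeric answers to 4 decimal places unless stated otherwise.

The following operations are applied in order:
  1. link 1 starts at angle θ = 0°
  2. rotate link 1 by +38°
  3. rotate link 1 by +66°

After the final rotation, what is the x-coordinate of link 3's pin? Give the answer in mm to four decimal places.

geometry: r = 32 mm, L = 199 mm, e = 13 mm; θ starts at 0°
rotate link 1 by +38°: θ ← 0° +38° = 38°
rotate link 1 by +66°: θ ← 38° +66° = 104°
crank pin P = (r cos θ, r sin θ) = (-7.741501, 31.049463)
h = r sin θ − e = 31.049463 − 13 = 18.049463
x = r cos θ + √(L² − h²) = -7.741501 + 198.179759 = 190.438258

190.4383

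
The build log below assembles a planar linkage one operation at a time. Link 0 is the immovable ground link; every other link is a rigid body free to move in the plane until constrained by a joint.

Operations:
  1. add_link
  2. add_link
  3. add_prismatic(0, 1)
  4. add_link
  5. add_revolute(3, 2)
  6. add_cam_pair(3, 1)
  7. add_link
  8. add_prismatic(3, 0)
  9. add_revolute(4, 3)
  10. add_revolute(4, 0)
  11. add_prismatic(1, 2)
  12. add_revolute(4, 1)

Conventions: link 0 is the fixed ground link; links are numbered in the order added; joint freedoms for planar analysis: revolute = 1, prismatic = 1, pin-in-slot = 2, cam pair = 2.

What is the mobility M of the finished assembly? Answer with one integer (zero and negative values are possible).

L=1 J1=0 J2=0
add link → L=2 J1=0 J2=0
add link → L=3 J1=0 J2=0
P@0,1 dof=1 J1 → L=3 J1=1 J2=0
add link → L=4 J1=1 J2=0
R@3,2 dof=1 J1 → L=4 J1=2 J2=0
C@3,1 dof=2 J2 → L=4 J1=2 J2=1
add link → L=5 J1=2 J2=1
P@3,0 dof=1 J1 → L=5 J1=3 J2=1
R@4,3 dof=1 J1 → L=5 J1=4 J2=1
R@4,0 dof=1 J1 → L=5 J1=5 J2=1
P@1,2 dof=1 J1 → L=5 J1=6 J2=1
R@4,1 dof=1 J1 → L=5 J1=7 J2=1
M=3(L−1)−2J1−J2=3·4−2·7−1=-3

M = -3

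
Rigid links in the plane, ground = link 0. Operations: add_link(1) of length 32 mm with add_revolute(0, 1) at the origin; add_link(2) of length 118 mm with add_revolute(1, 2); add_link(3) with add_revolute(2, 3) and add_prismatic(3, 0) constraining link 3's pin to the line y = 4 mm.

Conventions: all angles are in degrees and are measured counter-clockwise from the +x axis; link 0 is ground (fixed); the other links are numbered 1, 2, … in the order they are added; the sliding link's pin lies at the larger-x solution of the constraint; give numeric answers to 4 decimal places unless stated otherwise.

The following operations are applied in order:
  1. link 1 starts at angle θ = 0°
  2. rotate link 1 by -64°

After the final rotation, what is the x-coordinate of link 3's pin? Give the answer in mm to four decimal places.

geometry: r = 32 mm, L = 118 mm, e = 4 mm; θ starts at 0°
rotate link 1 by -64°: θ ← 0° -64° = -64°
crank pin P = (r cos θ, r sin θ) = (14.027877, -28.761409)
h = r sin θ − e = -28.761409 − 4 = -32.761409
x = r cos θ + √(L² − h²) = 14.027877 + 113.360884 = 127.388761

127.3888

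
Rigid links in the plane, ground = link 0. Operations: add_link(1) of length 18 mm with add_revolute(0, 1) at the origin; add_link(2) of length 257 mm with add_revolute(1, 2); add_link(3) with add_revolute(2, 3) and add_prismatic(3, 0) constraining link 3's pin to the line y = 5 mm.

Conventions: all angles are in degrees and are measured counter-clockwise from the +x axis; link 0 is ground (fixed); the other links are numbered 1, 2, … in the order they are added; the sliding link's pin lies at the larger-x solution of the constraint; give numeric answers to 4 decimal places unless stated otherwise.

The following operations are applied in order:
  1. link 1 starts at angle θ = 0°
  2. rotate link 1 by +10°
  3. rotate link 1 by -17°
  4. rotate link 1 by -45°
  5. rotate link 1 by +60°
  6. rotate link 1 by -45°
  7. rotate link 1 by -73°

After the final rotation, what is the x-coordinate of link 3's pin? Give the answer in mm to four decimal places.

geometry: r = 18 mm, L = 257 mm, e = 5 mm; θ starts at 0°
rotate link 1 by +10°: θ ← 0° +10° = 10°
rotate link 1 by -17°: θ ← 10° -17° = -7°
rotate link 1 by -45°: θ ← -7° -45° = -52°
rotate link 1 by +60°: θ ← -52° +60° = 8°
rotate link 1 by -45°: θ ← 8° -45° = -37°
rotate link 1 by -73°: θ ← -37° -73° = -110°
crank pin P = (r cos θ, r sin θ) = (-6.156363, -16.914467)
h = r sin θ − e = -16.914467 − 5 = -21.914467
x = r cos θ + √(L² − h²) = -6.156363 + 256.063969 = 249.907606

249.9076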